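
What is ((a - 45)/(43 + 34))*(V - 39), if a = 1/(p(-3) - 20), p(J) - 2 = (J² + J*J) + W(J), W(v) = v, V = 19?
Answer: 2720/231 ≈ 11.775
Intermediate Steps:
p(J) = 2 + J + 2*J² (p(J) = 2 + ((J² + J*J) + J) = 2 + ((J² + J²) + J) = 2 + (2*J² + J) = 2 + (J + 2*J²) = 2 + J + 2*J²)
a = -⅓ (a = 1/((2 - 3 + 2*(-3)²) - 20) = 1/((2 - 3 + 2*9) - 20) = 1/((2 - 3 + 18) - 20) = 1/(17 - 20) = 1/(-3) = -⅓ ≈ -0.33333)
((a - 45)/(43 + 34))*(V - 39) = ((-⅓ - 45)/(43 + 34))*(19 - 39) = -136/3/77*(-20) = -136/3*1/77*(-20) = -136/231*(-20) = 2720/231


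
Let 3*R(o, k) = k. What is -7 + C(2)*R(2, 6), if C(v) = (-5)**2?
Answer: 43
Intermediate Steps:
R(o, k) = k/3
C(v) = 25
-7 + C(2)*R(2, 6) = -7 + 25*((1/3)*6) = -7 + 25*2 = -7 + 50 = 43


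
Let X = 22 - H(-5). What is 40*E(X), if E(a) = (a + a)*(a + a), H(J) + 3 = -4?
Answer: 134560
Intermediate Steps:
H(J) = -7 (H(J) = -3 - 4 = -7)
X = 29 (X = 22 - 1*(-7) = 22 + 7 = 29)
E(a) = 4*a² (E(a) = (2*a)*(2*a) = 4*a²)
40*E(X) = 40*(4*29²) = 40*(4*841) = 40*3364 = 134560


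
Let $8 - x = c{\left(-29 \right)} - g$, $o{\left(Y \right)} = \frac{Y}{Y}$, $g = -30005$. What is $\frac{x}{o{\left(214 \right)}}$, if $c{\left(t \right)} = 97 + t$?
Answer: $-30065$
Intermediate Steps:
$o{\left(Y \right)} = 1$
$x = -30065$ ($x = 8 - \left(\left(97 - 29\right) - -30005\right) = 8 - \left(68 + 30005\right) = 8 - 30073 = -30065$)
$\frac{x}{o{\left(214 \right)}} = - \frac{30065}{1} = \left(-30065\right) 1 = -30065$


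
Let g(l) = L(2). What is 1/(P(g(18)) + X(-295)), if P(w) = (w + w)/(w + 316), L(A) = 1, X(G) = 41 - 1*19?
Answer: 317/6976 ≈ 0.045442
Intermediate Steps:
X(G) = 22 (X(G) = 41 - 19 = 22)
g(l) = 1
P(w) = 2*w/(316 + w) (P(w) = (2*w)/(316 + w) = 2*w/(316 + w))
1/(P(g(18)) + X(-295)) = 1/(2*1/(316 + 1) + 22) = 1/(2*1/317 + 22) = 1/(2*1*(1/317) + 22) = 1/(2/317 + 22) = 1/(6976/317) = 317/6976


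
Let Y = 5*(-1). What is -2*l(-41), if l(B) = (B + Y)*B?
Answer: -3772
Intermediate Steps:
Y = -5
l(B) = B*(-5 + B) (l(B) = (B - 5)*B = (-5 + B)*B = B*(-5 + B))
-2*l(-41) = -(-82)*(-5 - 41) = -(-82)*(-46) = -2*1886 = -3772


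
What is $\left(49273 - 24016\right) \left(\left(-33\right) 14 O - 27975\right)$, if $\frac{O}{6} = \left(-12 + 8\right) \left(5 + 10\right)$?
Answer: $3494179665$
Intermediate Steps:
$O = -360$ ($O = 6 \left(-12 + 8\right) \left(5 + 10\right) = 6 \left(\left(-4\right) 15\right) = 6 \left(-60\right) = -360$)
$\left(49273 - 24016\right) \left(\left(-33\right) 14 O - 27975\right) = \left(49273 - 24016\right) \left(\left(-33\right) 14 \left(-360\right) - 27975\right) = 25257 \left(\left(-462\right) \left(-360\right) - 27975\right) = 25257 \left(166320 - 27975\right) = 25257 \cdot 138345 = 3494179665$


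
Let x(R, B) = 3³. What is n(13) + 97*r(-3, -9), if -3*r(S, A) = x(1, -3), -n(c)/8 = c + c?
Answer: -1081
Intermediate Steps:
n(c) = -16*c (n(c) = -8*(c + c) = -16*c)
x(R, B) = 27
r(S, A) = -9 (r(S, A) = -⅓*27 = -9)
n(13) + 97*r(-3, -9) = -16*13 + 97*(-9) = -208 - 873 = -1081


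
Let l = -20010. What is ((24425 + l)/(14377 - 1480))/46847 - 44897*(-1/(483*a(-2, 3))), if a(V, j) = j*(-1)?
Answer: -3014013513832/97273907199 ≈ -30.985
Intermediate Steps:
a(V, j) = -j
((24425 + l)/(14377 - 1480))/46847 - 44897*(-1/(483*a(-2, 3))) = ((24425 - 20010)/(14377 - 1480))/46847 - 44897/((-21*23)*(-1*3)) = (4415/12897)*(1/46847) - 44897/((-483*(-3))) = (4415*(1/12897))*(1/46847) - 44897/1449 = (4415/12897)*(1/46847) - 44897*1/1449 = 4415/604185759 - 44897/1449 = -3014013513832/97273907199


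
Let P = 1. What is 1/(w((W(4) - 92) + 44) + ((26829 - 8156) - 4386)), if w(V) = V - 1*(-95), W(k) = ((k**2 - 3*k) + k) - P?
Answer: 1/14341 ≈ 6.9730e-5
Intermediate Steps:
W(k) = -1 + k**2 - 2*k (W(k) = ((k**2 - 3*k) + k) - 1*1 = (k**2 - 2*k) - 1 = -1 + k**2 - 2*k)
w(V) = 95 + V (w(V) = V + 95 = 95 + V)
1/(w((W(4) - 92) + 44) + ((26829 - 8156) - 4386)) = 1/((95 + (((-1 + 4**2 - 2*4) - 92) + 44)) + ((26829 - 8156) - 4386)) = 1/((95 + (((-1 + 16 - 8) - 92) + 44)) + (18673 - 4386)) = 1/((95 + ((7 - 92) + 44)) + 14287) = 1/((95 + (-85 + 44)) + 14287) = 1/((95 - 41) + 14287) = 1/(54 + 14287) = 1/14341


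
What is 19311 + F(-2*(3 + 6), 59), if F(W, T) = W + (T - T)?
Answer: 19293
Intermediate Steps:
F(W, T) = W (F(W, T) = W + 0 = W)
19311 + F(-2*(3 + 6), 59) = 19311 - 2*(3 + 6) = 19311 - 2*9 = 19311 - 18 = 19293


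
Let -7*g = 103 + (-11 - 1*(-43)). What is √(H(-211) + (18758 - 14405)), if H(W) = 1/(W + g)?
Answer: √2827862687/806 ≈ 65.977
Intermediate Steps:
g = -135/7 (g = -(103 + (-11 - 1*(-43)))/7 = -(103 + (-11 + 43))/7 = -(103 + 32)/7 = -⅐*135 = -135/7 ≈ -19.286)
H(W) = 1/(-135/7 + W) (H(W) = 1/(W - 135/7) = 1/(-135/7 + W))
√(H(-211) + (18758 - 14405)) = √(7/(-135 + 7*(-211)) + (18758 - 14405)) = √(7/(-135 - 1477) + 4353) = √(7/(-1612) + 4353) = √(7*(-1/1612) + 4353) = √(-7/1612 + 4353) = √(7017029/1612) = √2827862687/806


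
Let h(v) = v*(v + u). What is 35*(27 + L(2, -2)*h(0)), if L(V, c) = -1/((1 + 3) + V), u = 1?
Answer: 945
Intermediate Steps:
h(v) = v*(1 + v) (h(v) = v*(v + 1) = v*(1 + v))
L(V, c) = -1/(4 + V)
35*(27 + L(2, -2)*h(0)) = 35*(27 + (-1/(4 + 2))*(0*(1 + 0))) = 35*(27 + (-1/6)*(0*1)) = 35*(27 - 1*⅙*0) = 35*(27 - ⅙*0) = 35*(27 + 0) = 35*27 = 945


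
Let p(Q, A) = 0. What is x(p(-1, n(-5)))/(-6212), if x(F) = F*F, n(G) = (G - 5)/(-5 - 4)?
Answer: 0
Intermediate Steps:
n(G) = 5/9 - G/9 (n(G) = (-5 + G)/(-9) = (-5 + G)*(-1/9) = 5/9 - G/9)
x(F) = F**2
x(p(-1, n(-5)))/(-6212) = 0**2/(-6212) = 0*(-1/6212) = 0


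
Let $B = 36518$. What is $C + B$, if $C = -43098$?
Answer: $-6580$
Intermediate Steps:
$C + B = -43098 + 36518 = -6580$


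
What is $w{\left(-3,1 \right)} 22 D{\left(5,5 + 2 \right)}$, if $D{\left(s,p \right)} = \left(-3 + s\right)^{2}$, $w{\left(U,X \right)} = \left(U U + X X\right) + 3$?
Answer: $1144$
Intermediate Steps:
$w{\left(U,X \right)} = 3 + U^{2} + X^{2}$ ($w{\left(U,X \right)} = \left(U^{2} + X^{2}\right) + 3 = 3 + U^{2} + X^{2}$)
$w{\left(-3,1 \right)} 22 D{\left(5,5 + 2 \right)} = \left(3 + \left(-3\right)^{2} + 1^{2}\right) 22 \left(-3 + 5\right)^{2} = \left(3 + 9 + 1\right) 22 \cdot 2^{2} = 13 \cdot 22 \cdot 4 = 286 \cdot 4 = 1144$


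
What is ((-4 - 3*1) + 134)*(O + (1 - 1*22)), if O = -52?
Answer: -9271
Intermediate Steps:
((-4 - 3*1) + 134)*(O + (1 - 1*22)) = ((-4 - 3*1) + 134)*(-52 + (1 - 1*22)) = ((-4 - 3) + 134)*(-52 + (1 - 22)) = (-7 + 134)*(-52 - 21) = 127*(-73) = -9271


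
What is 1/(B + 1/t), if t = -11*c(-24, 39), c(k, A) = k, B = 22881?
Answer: 264/6040585 ≈ 4.3704e-5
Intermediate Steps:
t = 264 (t = -11*(-24) = 264)
1/(B + 1/t) = 1/(22881 + 1/264) = 1/(6040585/264) = 264/6040585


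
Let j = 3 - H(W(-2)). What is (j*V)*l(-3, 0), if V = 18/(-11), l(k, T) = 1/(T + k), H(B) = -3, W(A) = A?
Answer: 36/11 ≈ 3.2727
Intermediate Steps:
j = 6 (j = 3 - 1*(-3) = 3 + 3 = 6)
V = -18/11 (V = 18*(-1/11) = -18/11 ≈ -1.6364)
(j*V)*l(-3, 0) = (6*(-18/11))/(0 - 3) = -108/11/(-3) = -108/11*(-1/3) = 36/11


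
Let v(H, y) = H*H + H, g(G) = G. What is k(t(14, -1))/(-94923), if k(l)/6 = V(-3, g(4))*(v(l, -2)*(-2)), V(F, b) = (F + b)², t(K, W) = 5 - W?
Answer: 56/10547 ≈ 0.0053096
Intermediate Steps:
t(K, W) = 5 - W
v(H, y) = H + H² (v(H, y) = H² + H = H + H²)
k(l) = -12*l*(1 + l) (k(l) = 6*((-3 + 4)²*((l*(1 + l))*(-2))) = 6*(1²*(-2*l*(1 + l))) = 6*(1*(-2*l*(1 + l))) = 6*(-2*l*(1 + l)) = -12*l*(1 + l))
k(t(14, -1))/(-94923) = -12*(5 - 1*(-1))*(1 + (5 - 1*(-1)))/(-94923) = -12*(5 + 1)*(1 + (5 + 1))*(-1/94923) = -12*6*(1 + 6)*(-1/94923) = -12*6*7*(-1/94923) = -504*(-1/94923) = 56/10547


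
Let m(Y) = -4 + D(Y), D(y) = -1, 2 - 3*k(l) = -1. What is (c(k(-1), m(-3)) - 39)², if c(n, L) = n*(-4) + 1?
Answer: 1764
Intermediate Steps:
k(l) = 1 (k(l) = ⅔ - ⅓*(-1) = ⅔ + ⅓ = 1)
m(Y) = -5 (m(Y) = -4 - 1 = -5)
c(n, L) = 1 - 4*n (c(n, L) = -4*n + 1 = 1 - 4*n)
(c(k(-1), m(-3)) - 39)² = ((1 - 4*1) - 39)² = ((1 - 4) - 39)² = (-3 - 39)² = (-42)² = 1764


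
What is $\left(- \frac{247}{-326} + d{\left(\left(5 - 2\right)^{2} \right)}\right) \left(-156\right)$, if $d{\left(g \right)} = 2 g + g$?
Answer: $- \frac{705822}{163} \approx -4330.2$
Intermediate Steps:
$d{\left(g \right)} = 3 g$
$\left(- \frac{247}{-326} + d{\left(\left(5 - 2\right)^{2} \right)}\right) \left(-156\right) = \left(- \frac{247}{-326} + 3 \left(5 - 2\right)^{2}\right) \left(-156\right) = \left(\left(-247\right) \left(- \frac{1}{326}\right) + 3 \cdot 3^{2}\right) \left(-156\right) = \left(\frac{247}{326} + 3 \cdot 9\right) \left(-156\right) = \left(\frac{247}{326} + 27\right) \left(-156\right) = \frac{9049}{326} \left(-156\right) = - \frac{705822}{163}$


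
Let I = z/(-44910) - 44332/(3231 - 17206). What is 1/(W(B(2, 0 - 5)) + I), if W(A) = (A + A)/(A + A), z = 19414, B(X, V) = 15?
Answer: 62761725/234725672 ≈ 0.26738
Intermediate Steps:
W(A) = 1 (W(A) = (2*A)/((2*A)) = (2*A)*(1/(2*A)) = 1)
I = 171963947/62761725 (I = 19414/(-44910) - 44332/(3231 - 17206) = 19414*(-1/44910) - 44332/(-13975) = -9707/22455 - 44332*(-1/13975) = -9707/22455 + 44332/13975 = 171963947/62761725 ≈ 2.7399)
1/(W(B(2, 0 - 5)) + I) = 1/(1 + 171963947/62761725) = 1/(234725672/62761725) = 62761725/234725672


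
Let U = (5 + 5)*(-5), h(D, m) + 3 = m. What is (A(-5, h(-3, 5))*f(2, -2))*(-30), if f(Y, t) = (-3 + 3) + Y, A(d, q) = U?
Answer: 3000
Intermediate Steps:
h(D, m) = -3 + m
U = -50 (U = 10*(-5) = -50)
A(d, q) = -50
f(Y, t) = Y (f(Y, t) = 0 + Y = Y)
(A(-5, h(-3, 5))*f(2, -2))*(-30) = -50*2*(-30) = -100*(-30) = 3000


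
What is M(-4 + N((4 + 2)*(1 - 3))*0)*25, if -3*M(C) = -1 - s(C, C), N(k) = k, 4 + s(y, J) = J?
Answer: -175/3 ≈ -58.333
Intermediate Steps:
s(y, J) = -4 + J
M(C) = -1 + C/3 (M(C) = -(-1 - (-4 + C))/3 = -(-1 + (4 - C))/3 = -(3 - C)/3 = -1 + C/3)
M(-4 + N((4 + 2)*(1 - 3))*0)*25 = (-1 + (-4 + ((4 + 2)*(1 - 3))*0)/3)*25 = (-1 + (-4 + (6*(-2))*0)/3)*25 = (-1 + (-4 - 12*0)/3)*25 = (-1 + (-4 + 0)/3)*25 = (-1 + (⅓)*(-4))*25 = (-1 - 4/3)*25 = -7/3*25 = -175/3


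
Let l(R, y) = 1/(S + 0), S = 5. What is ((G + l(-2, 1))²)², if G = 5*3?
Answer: 33362176/625 ≈ 53380.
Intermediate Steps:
l(R, y) = ⅕ (l(R, y) = 1/(5 + 0) = 1/5 = ⅕)
G = 15
((G + l(-2, 1))²)² = ((15 + ⅕)²)² = ((76/5)²)² = (5776/25)² = 33362176/625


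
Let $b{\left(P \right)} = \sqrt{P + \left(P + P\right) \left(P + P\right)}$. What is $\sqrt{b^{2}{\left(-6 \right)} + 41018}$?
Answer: $2 \sqrt{10289} \approx 202.87$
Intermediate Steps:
$b{\left(P \right)} = \sqrt{P + 4 P^{2}}$ ($b{\left(P \right)} = \sqrt{P + 2 P 2 P} = \sqrt{P + 4 P^{2}}$)
$\sqrt{b^{2}{\left(-6 \right)} + 41018} = \sqrt{\left(\sqrt{- 6 \left(1 + 4 \left(-6\right)\right)}\right)^{2} + 41018} = \sqrt{\left(\sqrt{- 6 \left(1 - 24\right)}\right)^{2} + 41018} = \sqrt{\left(\sqrt{\left(-6\right) \left(-23\right)}\right)^{2} + 41018} = \sqrt{\left(\sqrt{138}\right)^{2} + 41018} = \sqrt{138 + 41018} = \sqrt{41156} = 2 \sqrt{10289}$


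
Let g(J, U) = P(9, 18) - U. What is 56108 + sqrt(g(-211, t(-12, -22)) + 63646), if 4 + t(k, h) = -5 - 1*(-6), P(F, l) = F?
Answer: 56108 + sqrt(63658) ≈ 56360.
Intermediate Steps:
t(k, h) = -3 (t(k, h) = -4 + (-5 - 1*(-6)) = -4 + (-5 + 6) = -4 + 1 = -3)
g(J, U) = 9 - U
56108 + sqrt(g(-211, t(-12, -22)) + 63646) = 56108 + sqrt((9 - 1*(-3)) + 63646) = 56108 + sqrt((9 + 3) + 63646) = 56108 + sqrt(12 + 63646) = 56108 + sqrt(63658)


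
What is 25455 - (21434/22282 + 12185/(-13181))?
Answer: 3738049049363/146849521 ≈ 25455.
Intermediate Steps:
25455 - (21434/22282 + 12185/(-13181)) = 25455 - (21434*(1/22282) + 12185*(-1/13181)) = 25455 - (10717/11141 - 12185/13181) = 25455 - 1*5507692/146849521 = 25455 - 5507692/146849521 = 3738049049363/146849521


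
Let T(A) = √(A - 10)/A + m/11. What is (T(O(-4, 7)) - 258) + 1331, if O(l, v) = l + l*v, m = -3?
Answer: 11800/11 - I*√42/32 ≈ 1072.7 - 0.20252*I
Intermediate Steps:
T(A) = -3/11 + √(-10 + A)/A (T(A) = √(A - 10)/A - 3/11 = √(-10 + A)/A - 3*1/11 = √(-10 + A)/A - 3/11 = -3/11 + √(-10 + A)/A)
(T(O(-4, 7)) - 258) + 1331 = ((-3/11 + √(-10 - 4*(1 + 7))/((-4*(1 + 7)))) - 258) + 1331 = ((-3/11 + √(-10 - 4*8)/((-4*8))) - 258) + 1331 = ((-3/11 + √(-10 - 32)/(-32)) - 258) + 1331 = ((-3/11 - I*√42/32) - 258) + 1331 = (-2841/11 - I*√42/32) + 1331 = 11800/11 - I*√42/32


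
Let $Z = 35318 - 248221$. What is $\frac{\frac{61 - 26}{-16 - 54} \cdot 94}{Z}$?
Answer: $\frac{47}{212903} \approx 0.00022076$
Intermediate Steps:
$Z = -212903$ ($Z = 35318 - 248221 = -212903$)
$\frac{\frac{61 - 26}{-16 - 54} \cdot 94}{Z} = \frac{\frac{61 - 26}{-16 - 54} \cdot 94}{-212903} = \frac{35}{-70} \cdot 94 \left(- \frac{1}{212903}\right) = 35 \left(- \frac{1}{70}\right) 94 \left(- \frac{1}{212903}\right) = \left(- \frac{1}{2}\right) 94 \left(- \frac{1}{212903}\right) = \left(-47\right) \left(- \frac{1}{212903}\right) = \frac{47}{212903}$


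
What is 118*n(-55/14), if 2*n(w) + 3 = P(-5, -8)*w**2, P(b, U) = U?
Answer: -365623/49 ≈ -7461.7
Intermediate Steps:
n(w) = -3/2 - 4*w**2 (n(w) = -3/2 + (-8*w**2)/2 = -3/2 - 4*w**2)
118*n(-55/14) = 118*(-3/2 - 4*(-55/14)**2) = 118*(-3/2 - 4*3025/196) = 118*(-3/2 - 3025/49) = 118*(-6197/98) = -365623/49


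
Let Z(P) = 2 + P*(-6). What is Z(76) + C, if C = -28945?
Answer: -29399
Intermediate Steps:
Z(P) = 2 - 6*P
Z(76) + C = (2 - 6*76) - 28945 = (2 - 456) - 28945 = -454 - 28945 = -29399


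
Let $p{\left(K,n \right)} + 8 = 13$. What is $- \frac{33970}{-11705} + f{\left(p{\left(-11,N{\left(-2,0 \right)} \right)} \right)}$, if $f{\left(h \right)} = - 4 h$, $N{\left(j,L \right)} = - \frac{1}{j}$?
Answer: $- \frac{40026}{2341} \approx -17.098$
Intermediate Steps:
$p{\left(K,n \right)} = 5$ ($p{\left(K,n \right)} = -8 + 13 = 5$)
$- \frac{33970}{-11705} + f{\left(p{\left(-11,N{\left(-2,0 \right)} \right)} \right)} = - \frac{33970}{-11705} - 20 = \left(-33970\right) \left(- \frac{1}{11705}\right) - 20 = \frac{6794}{2341} - 20 = - \frac{40026}{2341}$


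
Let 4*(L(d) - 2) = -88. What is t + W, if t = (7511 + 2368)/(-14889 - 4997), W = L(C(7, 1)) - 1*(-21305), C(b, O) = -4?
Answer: 423263631/19886 ≈ 21285.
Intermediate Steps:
L(d) = -20 (L(d) = 2 + (¼)*(-88) = 2 - 22 = -20)
W = 21285 (W = -20 - 1*(-21305) = -20 + 21305 = 21285)
t = -9879/19886 (t = 9879/(-19886) = 9879*(-1/19886) = -9879/19886 ≈ -0.49678)
t + W = -9879/19886 + 21285 = 423263631/19886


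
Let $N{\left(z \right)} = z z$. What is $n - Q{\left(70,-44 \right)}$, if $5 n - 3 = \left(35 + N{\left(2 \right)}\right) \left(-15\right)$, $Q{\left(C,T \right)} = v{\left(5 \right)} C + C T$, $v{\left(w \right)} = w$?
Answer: $\frac{13068}{5} \approx 2613.6$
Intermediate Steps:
$N{\left(z \right)} = z^{2}$
$Q{\left(C,T \right)} = 5 C + C T$
$n = - \frac{582}{5}$ ($n = \frac{3}{5} + \frac{\left(35 + 2^{2}\right) \left(-15\right)}{5} = \frac{3}{5} + \frac{\left(35 + 4\right) \left(-15\right)}{5} = \frac{3}{5} + \frac{39 \left(-15\right)}{5} = \frac{3}{5} + \frac{1}{5} \left(-585\right) = \frac{3}{5} - 117 = - \frac{582}{5} \approx -116.4$)
$n - Q{\left(70,-44 \right)} = - \frac{582}{5} - 70 \left(5 - 44\right) = - \frac{582}{5} - 70 \left(-39\right) = - \frac{582}{5} - -2730 = - \frac{582}{5} + 2730 = \frac{13068}{5}$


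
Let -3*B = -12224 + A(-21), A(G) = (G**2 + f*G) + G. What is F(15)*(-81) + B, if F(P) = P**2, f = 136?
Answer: -40015/3 ≈ -13338.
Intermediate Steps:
A(G) = G**2 + 137*G (A(G) = (G**2 + 136*G) + G = G**2 + 137*G)
B = 14660/3 (B = -(-12224 - 21*(137 - 21))/3 = -(-12224 - 21*116)/3 = -(-12224 - 2436)/3 = -1/3*(-14660) = 14660/3 ≈ 4886.7)
F(15)*(-81) + B = 15**2*(-81) + 14660/3 = 225*(-81) + 14660/3 = -18225 + 14660/3 = -40015/3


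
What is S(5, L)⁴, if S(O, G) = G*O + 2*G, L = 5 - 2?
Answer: 194481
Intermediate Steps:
L = 3
S(O, G) = 2*G + G*O
S(5, L)⁴ = (3*(2 + 5))⁴ = (3*7)⁴ = 21⁴ = 194481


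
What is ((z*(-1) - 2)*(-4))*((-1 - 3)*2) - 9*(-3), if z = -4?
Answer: 91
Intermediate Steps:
((z*(-1) - 2)*(-4))*((-1 - 3)*2) - 9*(-3) = ((-4*(-1) - 2)*(-4))*((-1 - 3)*2) - 9*(-3) = ((4 - 2)*(-4))*(-4*2) + 27 = (2*(-4))*(-8) + 27 = -8*(-8) + 27 = 64 + 27 = 91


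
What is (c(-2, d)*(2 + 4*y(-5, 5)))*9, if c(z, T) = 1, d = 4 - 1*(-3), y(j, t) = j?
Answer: -162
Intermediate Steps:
d = 7 (d = 4 + 3 = 7)
(c(-2, d)*(2 + 4*y(-5, 5)))*9 = (1*(2 + 4*(-5)))*9 = (1*(2 - 20))*9 = (1*(-18))*9 = -18*9 = -162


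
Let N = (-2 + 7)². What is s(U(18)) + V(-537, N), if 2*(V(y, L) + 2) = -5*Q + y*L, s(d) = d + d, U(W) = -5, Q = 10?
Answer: -13499/2 ≈ -6749.5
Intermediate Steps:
N = 25 (N = 5² = 25)
s(d) = 2*d
V(y, L) = -27 + L*y/2 (V(y, L) = -2 + (-5*10 + y*L)/2 = -2 + (-50 + L*y)/2 = -2 + (-25 + L*y/2) = -27 + L*y/2)
s(U(18)) + V(-537, N) = 2*(-5) + (-27 + (½)*25*(-537)) = -10 + (-27 - 13425/2) = -10 - 13479/2 = -13499/2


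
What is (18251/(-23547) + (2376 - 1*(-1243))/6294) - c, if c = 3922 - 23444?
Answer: 964408267265/49401606 ≈ 19522.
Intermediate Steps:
c = -19522
(18251/(-23547) + (2376 - 1*(-1243))/6294) - c = (18251/(-23547) + (2376 - 1*(-1243))/6294) - 1*(-19522) = (18251*(-1/23547) + (2376 + 1243)*(1/6294)) + 19522 = (-18251/23547 + 3619*(1/6294)) + 19522 = (-18251/23547 + 3619/6294) + 19522 = -9885067/49401606 + 19522 = 964408267265/49401606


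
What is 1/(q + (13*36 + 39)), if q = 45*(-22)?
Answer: -1/483 ≈ -0.0020704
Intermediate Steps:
q = -990
1/(q + (13*36 + 39)) = 1/(-990 + (13*36 + 39)) = 1/(-990 + (468 + 39)) = 1/(-990 + 507) = 1/(-483) = -1/483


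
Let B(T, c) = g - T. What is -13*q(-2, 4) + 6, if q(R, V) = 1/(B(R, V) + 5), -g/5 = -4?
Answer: 149/27 ≈ 5.5185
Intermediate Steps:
g = 20 (g = -5*(-4) = 20)
B(T, c) = 20 - T
q(R, V) = 1/(25 - R) (q(R, V) = 1/((20 - R) + 5) = 1/(25 - R))
-13*q(-2, 4) + 6 = -(-13)/(-25 - 2) + 6 = -(-13)/(-27) + 6 = -(-13)*(-1)/27 + 6 = -13*1/27 + 6 = -13/27 + 6 = 149/27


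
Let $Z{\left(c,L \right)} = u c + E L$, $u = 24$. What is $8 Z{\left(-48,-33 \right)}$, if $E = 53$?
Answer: $-23208$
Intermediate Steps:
$Z{\left(c,L \right)} = 24 c + 53 L$
$8 Z{\left(-48,-33 \right)} = 8 \left(24 \left(-48\right) + 53 \left(-33\right)\right) = 8 \left(-1152 - 1749\right) = 8 \left(-2901\right) = -23208$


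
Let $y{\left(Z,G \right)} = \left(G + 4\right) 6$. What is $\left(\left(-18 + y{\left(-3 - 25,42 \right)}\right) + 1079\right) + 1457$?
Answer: $2794$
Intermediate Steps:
$y{\left(Z,G \right)} = 24 + 6 G$ ($y{\left(Z,G \right)} = \left(4 + G\right) 6 = 24 + 6 G$)
$\left(\left(-18 + y{\left(-3 - 25,42 \right)}\right) + 1079\right) + 1457 = \left(\left(-18 + \left(24 + 6 \cdot 42\right)\right) + 1079\right) + 1457 = \left(\left(-18 + \left(24 + 252\right)\right) + 1079\right) + 1457 = \left(\left(-18 + 276\right) + 1079\right) + 1457 = \left(258 + 1079\right) + 1457 = 1337 + 1457 = 2794$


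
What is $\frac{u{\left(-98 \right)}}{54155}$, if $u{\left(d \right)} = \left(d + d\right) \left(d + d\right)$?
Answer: $\frac{38416}{54155} \approx 0.70937$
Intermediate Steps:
$u{\left(d \right)} = 4 d^{2}$ ($u{\left(d \right)} = 2 d 2 d = 4 d^{2}$)
$\frac{u{\left(-98 \right)}}{54155} = \frac{4 \left(-98\right)^{2}}{54155} = 4 \cdot 9604 \cdot \frac{1}{54155} = 38416 \cdot \frac{1}{54155} = \frac{38416}{54155}$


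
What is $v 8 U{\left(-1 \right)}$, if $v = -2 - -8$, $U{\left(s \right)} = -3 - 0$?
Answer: $-144$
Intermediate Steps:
$U{\left(s \right)} = -3$ ($U{\left(s \right)} = -3 + 0 = -3$)
$v = 6$ ($v = -2 + 8 = 6$)
$v 8 U{\left(-1 \right)} = 6 \cdot 8 \left(-3\right) = 48 \left(-3\right) = -144$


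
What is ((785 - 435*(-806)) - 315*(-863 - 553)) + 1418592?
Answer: 2216027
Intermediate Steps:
((785 - 435*(-806)) - 315*(-863 - 553)) + 1418592 = ((785 + 350610) - 315*(-1416)) + 1418592 = (351395 + 446040) + 1418592 = 797435 + 1418592 = 2216027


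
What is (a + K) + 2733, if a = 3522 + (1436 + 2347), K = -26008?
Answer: -15970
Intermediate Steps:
a = 7305 (a = 3522 + 3783 = 7305)
(a + K) + 2733 = (7305 - 26008) + 2733 = -18703 + 2733 = -15970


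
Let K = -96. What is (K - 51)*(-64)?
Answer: 9408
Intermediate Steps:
(K - 51)*(-64) = (-96 - 51)*(-64) = -147*(-64) = 9408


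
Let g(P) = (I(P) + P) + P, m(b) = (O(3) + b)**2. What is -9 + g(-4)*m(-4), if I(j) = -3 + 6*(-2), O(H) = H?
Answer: -32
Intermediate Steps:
I(j) = -15 (I(j) = -3 - 12 = -15)
m(b) = (3 + b)**2
g(P) = -15 + 2*P (g(P) = (-15 + P) + P = -15 + 2*P)
-9 + g(-4)*m(-4) = -9 + (-15 + 2*(-4))*(3 - 4)**2 = -9 + (-15 - 8)*(-1)**2 = -9 - 23*1 = -9 - 23 = -32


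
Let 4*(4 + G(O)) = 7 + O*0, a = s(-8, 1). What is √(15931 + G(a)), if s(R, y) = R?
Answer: √63715/2 ≈ 126.21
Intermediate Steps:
a = -8
G(O) = -9/4 (G(O) = -4 + (7 + O*0)/4 = -4 + (7 + 0)/4 = -4 + (¼)*7 = -4 + 7/4 = -9/4)
√(15931 + G(a)) = √(15931 - 9/4) = √(63715/4) = √63715/2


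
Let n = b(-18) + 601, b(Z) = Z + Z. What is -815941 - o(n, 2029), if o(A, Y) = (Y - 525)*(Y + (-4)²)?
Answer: -3891621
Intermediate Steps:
b(Z) = 2*Z
n = 565 (n = 2*(-18) + 601 = -36 + 601 = 565)
o(A, Y) = (-525 + Y)*(16 + Y) (o(A, Y) = (-525 + Y)*(Y + 16) = (-525 + Y)*(16 + Y))
-815941 - o(n, 2029) = -815941 - (-8400 + 2029² - 509*2029) = -815941 - (-8400 + 4116841 - 1032761) = -815941 - 1*3075680 = -815941 - 3075680 = -3891621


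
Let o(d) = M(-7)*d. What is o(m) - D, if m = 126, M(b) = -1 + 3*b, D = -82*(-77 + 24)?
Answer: -7118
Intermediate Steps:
D = 4346 (D = -82*(-53) = 4346)
o(d) = -22*d (o(d) = (-1 + 3*(-7))*d = (-1 - 21)*d = -22*d)
o(m) - D = -22*126 - 1*4346 = -2772 - 4346 = -7118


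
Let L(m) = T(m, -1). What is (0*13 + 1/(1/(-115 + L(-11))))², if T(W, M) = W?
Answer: 15876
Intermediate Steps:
L(m) = m
(0*13 + 1/(1/(-115 + L(-11))))² = (0*13 + 1/(1/(-115 - 11)))² = (0 + 1/(1/(-126)))² = (0 + 1/(-1/126))² = (0 - 126)² = (-126)² = 15876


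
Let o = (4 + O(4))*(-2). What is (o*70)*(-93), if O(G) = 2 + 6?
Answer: 156240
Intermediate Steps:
O(G) = 8
o = -24 (o = (4 + 8)*(-2) = 12*(-2) = -24)
(o*70)*(-93) = -24*70*(-93) = -1680*(-93) = 156240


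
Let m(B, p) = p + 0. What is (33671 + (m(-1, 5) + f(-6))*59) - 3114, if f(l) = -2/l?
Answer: 92615/3 ≈ 30872.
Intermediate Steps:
m(B, p) = p
(33671 + (m(-1, 5) + f(-6))*59) - 3114 = (33671 + (5 - 2/(-6))*59) - 3114 = (33671 + (5 - 2*(-⅙))*59) - 3114 = (33671 + (5 + ⅓)*59) - 3114 = (33671 + (16/3)*59) - 3114 = (33671 + 944/3) - 3114 = 101957/3 - 3114 = 92615/3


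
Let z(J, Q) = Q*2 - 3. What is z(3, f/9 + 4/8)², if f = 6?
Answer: 4/9 ≈ 0.44444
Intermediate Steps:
z(J, Q) = -3 + 2*Q (z(J, Q) = 2*Q - 3 = -3 + 2*Q)
z(3, f/9 + 4/8)² = (-3 + 2*(6/9 + 4/8))² = (-3 + 2*(6*(⅑) + 4*(⅛)))² = (-3 + 2*(⅔ + ½))² = (-3 + 2*(7/6))² = (-3 + 7/3)² = (-⅔)² = 4/9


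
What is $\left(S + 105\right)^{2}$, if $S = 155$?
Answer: $67600$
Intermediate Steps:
$\left(S + 105\right)^{2} = \left(155 + 105\right)^{2} = 260^{2} = 67600$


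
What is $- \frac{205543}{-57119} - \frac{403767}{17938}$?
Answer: $- \frac{19375736939}{1024600622} \approx -18.911$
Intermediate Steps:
$- \frac{205543}{-57119} - \frac{403767}{17938} = \left(-205543\right) \left(- \frac{1}{57119}\right) - \frac{403767}{17938} = \frac{205543}{57119} - \frac{403767}{17938} = - \frac{19375736939}{1024600622}$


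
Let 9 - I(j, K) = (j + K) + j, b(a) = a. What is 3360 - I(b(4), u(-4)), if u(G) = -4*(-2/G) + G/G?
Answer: 3358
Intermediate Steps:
u(G) = 1 + 8/G (u(G) = -4*(-2/G) + 1 = -(-8)/G + 1 = 8/G + 1 = 1 + 8/G)
I(j, K) = 9 - K - 2*j (I(j, K) = 9 - ((j + K) + j) = 9 - ((K + j) + j) = 9 - (K + 2*j) = 9 + (-K - 2*j) = 9 - K - 2*j)
3360 - I(b(4), u(-4)) = 3360 - (9 - (8 - 4)/(-4) - 2*4) = 3360 - (9 - (-1)*4/4 - 8) = 3360 - (9 - 1*(-1) - 8) = 3360 - (9 + 1 - 8) = 3360 - 1*2 = 3360 - 2 = 3358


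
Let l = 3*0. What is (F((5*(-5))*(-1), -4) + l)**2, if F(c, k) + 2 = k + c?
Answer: 361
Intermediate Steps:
F(c, k) = -2 + c + k (F(c, k) = -2 + (k + c) = -2 + (c + k) = -2 + c + k)
l = 0
(F((5*(-5))*(-1), -4) + l)**2 = ((-2 + (5*(-5))*(-1) - 4) + 0)**2 = ((-2 - 25*(-1) - 4) + 0)**2 = ((-2 + 25 - 4) + 0)**2 = (19 + 0)**2 = 19**2 = 361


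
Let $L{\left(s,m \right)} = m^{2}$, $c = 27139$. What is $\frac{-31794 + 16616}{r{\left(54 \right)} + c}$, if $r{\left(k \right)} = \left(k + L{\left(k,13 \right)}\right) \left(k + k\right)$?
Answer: $- \frac{15178}{51223} \approx -0.29631$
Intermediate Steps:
$r{\left(k \right)} = 2 k \left(169 + k\right)$ ($r{\left(k \right)} = \left(k + 13^{2}\right) \left(k + k\right) = \left(k + 169\right) 2 k = \left(169 + k\right) 2 k = 2 k \left(169 + k\right)$)
$\frac{-31794 + 16616}{r{\left(54 \right)} + c} = \frac{-31794 + 16616}{2 \cdot 54 \left(169 + 54\right) + 27139} = - \frac{15178}{2 \cdot 54 \cdot 223 + 27139} = - \frac{15178}{24084 + 27139} = - \frac{15178}{51223}$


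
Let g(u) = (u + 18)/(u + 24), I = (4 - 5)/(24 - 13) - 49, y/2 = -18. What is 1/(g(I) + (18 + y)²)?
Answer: 46/14961 ≈ 0.0030747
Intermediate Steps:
y = -36 (y = 2*(-18) = -36)
I = -540/11 (I = -1/11 - 49 = -540/11 ≈ -49.091)
g(u) = (18 + u)/(24 + u)
1/(g(I) + (18 + y)²) = 1/((18 - 540/11)/(24 - 540/11) + (18 - 36)²) = 1/(-342/11/(-276/11) + (-18)²) = 1/(-11/276*(-342/11) + 324) = 1/(57/46 + 324) = 1/(14961/46) = 46/14961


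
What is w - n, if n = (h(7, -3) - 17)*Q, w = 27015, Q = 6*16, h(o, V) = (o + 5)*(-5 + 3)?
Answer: 30951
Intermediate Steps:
h(o, V) = -10 - 2*o (h(o, V) = (5 + o)*(-2) = -10 - 2*o)
Q = 96
n = -3936 (n = ((-10 - 2*7) - 17)*96 = ((-10 - 14) - 17)*96 = (-24 - 17)*96 = -41*96 = -3936)
w - n = 27015 - 1*(-3936) = 27015 + 3936 = 30951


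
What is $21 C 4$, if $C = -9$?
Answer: $-756$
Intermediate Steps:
$21 C 4 = 21 \left(-9\right) 4 = \left(-189\right) 4 = -756$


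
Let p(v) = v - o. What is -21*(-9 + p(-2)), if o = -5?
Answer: 126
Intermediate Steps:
p(v) = 5 + v (p(v) = v - 1*(-5) = v + 5 = 5 + v)
-21*(-9 + p(-2)) = -21*(-9 + (5 - 2)) = -21*(-9 + 3) = -21*(-6) = 126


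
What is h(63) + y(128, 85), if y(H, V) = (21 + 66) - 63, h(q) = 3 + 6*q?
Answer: 405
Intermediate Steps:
y(H, V) = 24 (y(H, V) = 87 - 63 = 24)
h(63) + y(128, 85) = (3 + 6*63) + 24 = (3 + 378) + 24 = 381 + 24 = 405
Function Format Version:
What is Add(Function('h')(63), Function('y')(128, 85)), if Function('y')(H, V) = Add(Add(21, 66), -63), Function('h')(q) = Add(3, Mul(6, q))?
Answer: 405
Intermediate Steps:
Function('y')(H, V) = 24 (Function('y')(H, V) = Add(87, -63) = 24)
Add(Function('h')(63), Function('y')(128, 85)) = Add(Add(3, Mul(6, 63)), 24) = Add(Add(3, 378), 24) = Add(381, 24) = 405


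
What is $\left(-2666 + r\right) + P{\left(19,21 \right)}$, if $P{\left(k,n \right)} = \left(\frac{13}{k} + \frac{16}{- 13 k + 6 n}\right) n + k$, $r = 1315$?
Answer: $- \frac{3035619}{2299} \approx -1320.4$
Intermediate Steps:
$P{\left(k,n \right)} = k + n \left(\frac{13}{k} + \frac{16}{- 13 k + 6 n}\right)$ ($P{\left(k,n \right)} = n \left(\frac{13}{k} + \frac{16}{- 13 k + 6 n}\right) + k = k + n \left(\frac{13}{k} + \frac{16}{- 13 k + 6 n}\right)$)
$\left(-2666 + r\right) + P{\left(19,21 \right)} = \left(-2666 + 1315\right) + \frac{- 78 \cdot 21^{2} + 13 \cdot 19^{3} - 126 \cdot 19^{2} + 153 \cdot 19 \cdot 21}{19 \left(\left(-6\right) 21 + 13 \cdot 19\right)} = -1351 + \frac{\left(-78\right) 441 + 13 \cdot 6859 - 126 \cdot 361 + 61047}{19 \left(-126 + 247\right)} = -1351 + \frac{-34398 + 89167 - 45486 + 61047}{19 \cdot 121} = -1351 + \frac{1}{19} \cdot \frac{1}{121} \cdot 70330 = -1351 + \frac{70330}{2299} = - \frac{3035619}{2299}$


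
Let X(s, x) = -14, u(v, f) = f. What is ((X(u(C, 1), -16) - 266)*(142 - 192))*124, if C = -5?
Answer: 1736000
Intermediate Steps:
((X(u(C, 1), -16) - 266)*(142 - 192))*124 = ((-14 - 266)*(142 - 192))*124 = -280*(-50)*124 = 14000*124 = 1736000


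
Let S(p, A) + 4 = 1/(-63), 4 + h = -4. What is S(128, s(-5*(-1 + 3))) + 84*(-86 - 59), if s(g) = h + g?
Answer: -767593/63 ≈ -12184.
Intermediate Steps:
h = -8 (h = -4 - 4 = -8)
s(g) = -8 + g
S(p, A) = -253/63 (S(p, A) = -4 + 1/(-63) = -4 - 1/63 = -253/63)
S(128, s(-5*(-1 + 3))) + 84*(-86 - 59) = -253/63 + 84*(-86 - 59) = -253/63 + 84*(-145) = -253/63 - 12180 = -767593/63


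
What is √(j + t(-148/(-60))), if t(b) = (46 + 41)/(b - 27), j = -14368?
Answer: I*√121640767/92 ≈ 119.88*I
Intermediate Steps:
t(b) = 87/(-27 + b)
√(j + t(-148/(-60))) = √(-14368 + 87/(-27 - 148/(-60))) = √(-14368 + 87/(-27 - 148*(-1/60))) = √(-14368 + 87/(-27 + 37/15)) = √(-14368 + 87/(-368/15)) = √(-14368 + 87*(-15/368)) = √(-14368 - 1305/368) = √(-5288729/368) = I*√121640767/92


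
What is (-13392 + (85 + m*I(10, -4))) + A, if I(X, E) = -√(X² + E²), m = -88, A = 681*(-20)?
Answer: -26927 + 176*√29 ≈ -25979.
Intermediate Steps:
A = -13620
I(X, E) = -√(E² + X²)
(-13392 + (85 + m*I(10, -4))) + A = (-13392 + (85 - (-88)*√((-4)² + 10²))) - 13620 = (-13392 + (85 - (-88)*√(16 + 100))) - 13620 = (-13392 + (85 - (-88)*√116)) - 13620 = (-13392 + (85 - (-88)*2*√29)) - 13620 = (-13392 + (85 - (-176)*√29)) - 13620 = (-13392 + (85 + 176*√29)) - 13620 = (-13307 + 176*√29) - 13620 = -26927 + 176*√29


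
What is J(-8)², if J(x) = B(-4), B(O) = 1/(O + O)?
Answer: 1/64 ≈ 0.015625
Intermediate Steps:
B(O) = 1/(2*O)
J(x) = -⅛ (J(x) = (½)/(-4) = (½)*(-¼) = -⅛)
J(-8)² = (-⅛)² = 1/64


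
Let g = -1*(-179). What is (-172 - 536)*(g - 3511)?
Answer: 2359056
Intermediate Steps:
g = 179
(-172 - 536)*(g - 3511) = (-172 - 536)*(179 - 3511) = -708*(-3332) = 2359056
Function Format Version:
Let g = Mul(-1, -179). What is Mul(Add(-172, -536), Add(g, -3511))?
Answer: 2359056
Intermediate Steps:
g = 179
Mul(Add(-172, -536), Add(g, -3511)) = Mul(Add(-172, -536), Add(179, -3511)) = Mul(-708, -3332) = 2359056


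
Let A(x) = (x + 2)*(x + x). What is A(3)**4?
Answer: 810000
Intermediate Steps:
A(x) = 2*x*(2 + x) (A(x) = (2 + x)*(2*x) = 2*x*(2 + x))
A(3)**4 = (2*3*(2 + 3))**4 = (2*3*5)**4 = 30**4 = 810000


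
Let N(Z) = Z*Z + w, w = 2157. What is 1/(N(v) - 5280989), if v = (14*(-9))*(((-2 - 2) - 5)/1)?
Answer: -1/3992876 ≈ -2.5045e-7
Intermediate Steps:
v = 1134 (v = -126*(-4 - 5) = -(-1134) = -126*(-9) = 1134)
N(Z) = 2157 + Z² (N(Z) = Z*Z + 2157 = Z² + 2157 = 2157 + Z²)
1/(N(v) - 5280989) = 1/((2157 + 1134²) - 5280989) = 1/((2157 + 1285956) - 5280989) = 1/(1288113 - 5280989) = 1/(-3992876) = -1/3992876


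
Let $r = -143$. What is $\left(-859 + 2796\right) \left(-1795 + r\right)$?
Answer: $-3753906$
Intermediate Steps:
$\left(-859 + 2796\right) \left(-1795 + r\right) = \left(-859 + 2796\right) \left(-1795 - 143\right) = 1937 \left(-1938\right) = -3753906$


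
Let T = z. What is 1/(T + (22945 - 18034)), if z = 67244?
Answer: 1/72155 ≈ 1.3859e-5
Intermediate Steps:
T = 67244
1/(T + (22945 - 18034)) = 1/(67244 + (22945 - 18034)) = 1/(67244 + 4911) = 1/72155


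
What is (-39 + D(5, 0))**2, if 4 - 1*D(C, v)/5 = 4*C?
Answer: 14161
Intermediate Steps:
D(C, v) = 20 - 20*C
(-39 + D(5, 0))**2 = (-39 + (20 - 20*5))**2 = (-39 + (20 - 100))**2 = (-39 - 80)**2 = (-119)**2 = 14161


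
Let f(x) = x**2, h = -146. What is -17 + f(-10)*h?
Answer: -14617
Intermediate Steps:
-17 + f(-10)*h = -17 + (-10)**2*(-146) = -17 + 100*(-146) = -17 - 14600 = -14617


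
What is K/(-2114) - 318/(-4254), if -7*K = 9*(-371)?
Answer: -226151/1498826 ≈ -0.15089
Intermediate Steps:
K = 477 (K = -9*(-371)/7 = -⅐*(-3339) = 477)
K/(-2114) - 318/(-4254) = 477/(-2114) - 318/(-4254) = 477*(-1/2114) - 318*(-1/4254) = -477/2114 + 53/709 = -226151/1498826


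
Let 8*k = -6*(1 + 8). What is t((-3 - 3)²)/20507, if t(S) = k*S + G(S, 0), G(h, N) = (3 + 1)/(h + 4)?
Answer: -2429/205070 ≈ -0.011845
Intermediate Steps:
G(h, N) = 4/(4 + h)
k = -27/4 (k = (-6*(1 + 8))/8 = (-6*9)/8 = (⅛)*(-54) = -27/4 ≈ -6.7500)
t(S) = 4/(4 + S) - 27*S/4 (t(S) = -27*S/4 + 4/(4 + S) = 4/(4 + S) - 27*S/4)
t((-3 - 3)²)/20507 = ((16 - 27*(-3 - 3)²*(4 + (-3 - 3)²))/(4*(4 + (-3 - 3)²)))/20507 = ((16 - 27*(-6)²*(4 + (-6)²))/(4*(4 + (-6)²)))*(1/20507) = ((16 - 27*36*(4 + 36))/(4*(4 + 36)))*(1/20507) = ((¼)*(16 - 27*36*40)/40)*(1/20507) = ((¼)*(1/40)*(16 - 38880))*(1/20507) = ((¼)*(1/40)*(-38864))*(1/20507) = -2429/10*1/20507 = -2429/205070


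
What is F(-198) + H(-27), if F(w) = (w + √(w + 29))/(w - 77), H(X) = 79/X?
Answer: -1489/675 - 13*I/275 ≈ -2.2059 - 0.047273*I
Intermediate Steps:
F(w) = (w + √(29 + w))/(-77 + w)
F(-198) + H(-27) = (-198 + √(29 - 198))/(-77 - 198) + 79/(-27) = (-198 + √(-169))/(-275) + 79*(-1/27) = -(-198 + 13*I)/275 - 79/27 = (18/25 - 13*I/275) - 79/27 = -1489/675 - 13*I/275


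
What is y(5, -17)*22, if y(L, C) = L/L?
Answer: 22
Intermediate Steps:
y(L, C) = 1
y(5, -17)*22 = 1*22 = 22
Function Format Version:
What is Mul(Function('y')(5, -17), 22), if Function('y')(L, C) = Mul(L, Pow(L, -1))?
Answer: 22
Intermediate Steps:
Function('y')(L, C) = 1
Mul(Function('y')(5, -17), 22) = Mul(1, 22) = 22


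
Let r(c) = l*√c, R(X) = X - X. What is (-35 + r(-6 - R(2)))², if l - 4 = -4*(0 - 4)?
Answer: -1175 - 1400*I*√6 ≈ -1175.0 - 3429.3*I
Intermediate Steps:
R(X) = 0
l = 20 (l = 4 - 4*(0 - 4) = 4 - 4*(-4) = 4 + 16 = 20)
r(c) = 20*√c
(-35 + r(-6 - R(2)))² = (-35 + 20*√(-6 - 1*0))² = (-35 + 20*√(-6 + 0))² = (-35 + 20*√(-6))² = (-35 + 20*(I*√6))² = (-35 + 20*I*√6)²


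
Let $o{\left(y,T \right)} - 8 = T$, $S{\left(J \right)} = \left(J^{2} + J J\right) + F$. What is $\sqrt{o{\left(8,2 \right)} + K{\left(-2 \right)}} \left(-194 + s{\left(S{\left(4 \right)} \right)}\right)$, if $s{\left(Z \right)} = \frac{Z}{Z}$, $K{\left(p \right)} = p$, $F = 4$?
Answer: $- 386 \sqrt{2} \approx -545.89$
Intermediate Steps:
$S{\left(J \right)} = 4 + 2 J^{2}$ ($S{\left(J \right)} = \left(J^{2} + J J\right) + 4 = \left(J^{2} + J^{2}\right) + 4 = 2 J^{2} + 4 = 4 + 2 J^{2}$)
$o{\left(y,T \right)} = 8 + T$
$s{\left(Z \right)} = 1$
$\sqrt{o{\left(8,2 \right)} + K{\left(-2 \right)}} \left(-194 + s{\left(S{\left(4 \right)} \right)}\right) = \sqrt{\left(8 + 2\right) - 2} \left(-194 + 1\right) = \sqrt{10 - 2} \left(-193\right) = \sqrt{8} \left(-193\right) = 2 \sqrt{2} \left(-193\right) = - 386 \sqrt{2}$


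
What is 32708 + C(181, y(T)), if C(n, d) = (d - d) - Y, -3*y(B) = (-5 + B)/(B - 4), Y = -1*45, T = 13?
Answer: 32753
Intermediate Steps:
Y = -45
y(B) = -(-5 + B)/(3*(-4 + B)) (y(B) = -(-5 + B)/(3*(B - 4)) = -(-5 + B)/(3*(-4 + B)))
C(n, d) = 45 (C(n, d) = (d - d) - 1*(-45) = 0 + 45 = 45)
32708 + C(181, y(T)) = 32708 + 45 = 32753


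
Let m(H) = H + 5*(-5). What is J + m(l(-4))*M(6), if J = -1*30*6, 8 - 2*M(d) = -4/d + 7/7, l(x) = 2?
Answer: -1609/6 ≈ -268.17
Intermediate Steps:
M(d) = 7/2 + 2/d (M(d) = 4 - (-4/d + 7/7)/2 = 4 - (-4/d + 7*(1/7))/2 = 4 - (-4/d + 1)/2 = 4 - (1 - 4/d)/2 = 4 + (-1/2 + 2/d) = 7/2 + 2/d)
m(H) = -25 + H (m(H) = H - 25 = -25 + H)
J = -180 (J = -30*6 = -180)
J + m(l(-4))*M(6) = -180 + (-25 + 2)*(7/2 + 2/6) = -180 - 23*(7/2 + 2*(1/6)) = -180 - 23*(7/2 + 1/3) = -180 - 23*23/6 = -180 - 529/6 = -1609/6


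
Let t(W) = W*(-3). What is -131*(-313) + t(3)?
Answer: 40994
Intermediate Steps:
t(W) = -3*W
-131*(-313) + t(3) = -131*(-313) - 3*3 = 41003 - 9 = 40994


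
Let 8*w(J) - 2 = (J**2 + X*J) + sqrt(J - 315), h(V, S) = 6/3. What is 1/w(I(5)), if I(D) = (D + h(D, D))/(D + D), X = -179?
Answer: -9824800/153965961 - 8000*I*sqrt(31430)/153965961 ≈ -0.063812 - 0.0092116*I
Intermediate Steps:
h(V, S) = 2 (h(V, S) = 6*(1/3) = 2)
I(D) = (2 + D)/(2*D) (I(D) = (D + 2)/(D + D) = (2 + D)/((2*D)) = (2 + D)*(1/(2*D)) = (2 + D)/(2*D))
w(J) = 1/4 - 179*J/8 + J**2/8 + sqrt(-315 + J)/8 (w(J) = 1/4 + ((J**2 - 179*J) + sqrt(J - 315))/8 = 1/4 + ((J**2 - 179*J) + sqrt(-315 + J))/8 = 1/4 + (J**2 + sqrt(-315 + J) - 179*J)/8 = 1/4 + (-179*J/8 + J**2/8 + sqrt(-315 + J)/8) = 1/4 - 179*J/8 + J**2/8 + sqrt(-315 + J)/8)
1/w(I(5)) = 1/(1/4 - 179*(2 + 5)/(16*5) + ((1/2)*(2 + 5)/5)**2/8 + sqrt(-315 + (1/2)*(2 + 5)/5)/8) = 1/(1/4 - 179*7/(16*5) + ((1/2)*(1/5)*7)**2/8 + sqrt(-315 + (1/2)*(1/5)*7)/8) = 1/(1/4 - 179/8*7/10 + (7/10)**2/8 + sqrt(-315 + 7/10)/8) = 1/(1/4 - 1253/80 + (1/8)*(49/100) + sqrt(-3143/10)/8) = 1/(1/4 - 1253/80 + 49/800 + (I*sqrt(31430)/10)/8) = 1/(1/4 - 1253/80 + 49/800 + I*sqrt(31430)/80) = 1/(-12281/800 + I*sqrt(31430)/80)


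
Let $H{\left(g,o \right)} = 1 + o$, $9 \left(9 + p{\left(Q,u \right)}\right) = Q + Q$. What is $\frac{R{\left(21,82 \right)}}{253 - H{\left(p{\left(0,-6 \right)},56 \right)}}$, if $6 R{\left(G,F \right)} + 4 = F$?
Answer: $\frac{13}{196} \approx 0.066326$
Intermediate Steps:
$p{\left(Q,u \right)} = -9 + \frac{2 Q}{9}$ ($p{\left(Q,u \right)} = -9 + \frac{Q + Q}{9} = -9 + \frac{2 Q}{9}$)
$R{\left(G,F \right)} = - \frac{2}{3} + \frac{F}{6}$
$\frac{R{\left(21,82 \right)}}{253 - H{\left(p{\left(0,-6 \right)},56 \right)}} = \frac{- \frac{2}{3} + \frac{1}{6} \cdot 82}{253 - \left(1 + 56\right)} = \frac{- \frac{2}{3} + \frac{41}{3}}{253 - 57} = \frac{13}{253 - 57} = \frac{13}{196}$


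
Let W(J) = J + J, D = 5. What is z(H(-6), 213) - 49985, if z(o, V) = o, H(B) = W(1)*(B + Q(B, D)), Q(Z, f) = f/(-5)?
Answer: -49999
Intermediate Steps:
Q(Z, f) = -f/5 (Q(Z, f) = f*(-1/5) = -f/5)
W(J) = 2*J
H(B) = -2 + 2*B (H(B) = (2*1)*(B - 1/5*5) = 2*(B - 1) = 2*(-1 + B) = -2 + 2*B)
z(H(-6), 213) - 49985 = (-2 + 2*(-6)) - 49985 = (-2 - 12) - 49985 = -14 - 49985 = -49999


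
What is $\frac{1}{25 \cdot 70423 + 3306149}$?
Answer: $\frac{1}{5066724} \approx 1.9737 \cdot 10^{-7}$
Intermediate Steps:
$\frac{1}{25 \cdot 70423 + 3306149} = \frac{1}{1760575 + 3306149} = \frac{1}{5066724}$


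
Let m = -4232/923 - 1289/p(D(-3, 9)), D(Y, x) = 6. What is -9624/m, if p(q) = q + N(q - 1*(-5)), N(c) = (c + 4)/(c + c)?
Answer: 652896972/13398269 ≈ 48.730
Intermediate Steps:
N(c) = (4 + c)/(2*c) (N(c) = (4 + c)/((2*c)) = (4 + c)*(1/(2*c)) = (4 + c)/(2*c))
p(q) = q + (9 + q)/(2*(5 + q)) (p(q) = q + (4 + (q - 1*(-5)))/(2*(q - 1*(-5))) = q + (4 + (q + 5))/(2*(q + 5)) = q + (4 + (5 + q))/(2*(5 + q)) = q + (9 + q)/(2*(5 + q)))
m = -26796538/135681 (m = -4232/923 - 1289*2*(5 + 6)/(9 + 6 + 2*6*(5 + 6)) = -4232*1/923 - 1289*22/(9 + 6 + 2*6*11) = -4232/923 - 1289*22/(9 + 6 + 132) = -4232/923 - 1289/((½)*(1/11)*147) = -4232/923 - 1289/147/22 = -4232/923 - 1289*22/147 = -4232/923 - 28358/147 = -26796538/135681 ≈ -197.50)
-9624/m = -9624/(-26796538/135681) = -9624*(-135681/26796538) = 652896972/13398269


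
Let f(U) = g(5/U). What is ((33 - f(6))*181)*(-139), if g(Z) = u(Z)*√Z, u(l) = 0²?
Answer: -830247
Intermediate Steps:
u(l) = 0
g(Z) = 0 (g(Z) = 0*√Z = 0)
f(U) = 0
((33 - f(6))*181)*(-139) = ((33 - 1*0)*181)*(-139) = ((33 + 0)*181)*(-139) = (33*181)*(-139) = 5973*(-139) = -830247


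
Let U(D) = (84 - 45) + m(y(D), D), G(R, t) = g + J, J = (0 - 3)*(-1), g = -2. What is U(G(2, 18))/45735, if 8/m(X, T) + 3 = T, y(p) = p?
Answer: 7/9147 ≈ 0.00076528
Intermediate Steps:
J = 3 (J = -3*(-1) = 3)
m(X, T) = 8/(-3 + T)
G(R, t) = 1 (G(R, t) = -2 + 3 = 1)
U(D) = 39 + 8/(-3 + D) (U(D) = (84 - 45) + 8/(-3 + D) = 39 + 8/(-3 + D))
U(G(2, 18))/45735 = ((-109 + 39*1)/(-3 + 1))/45735 = ((-109 + 39)/(-2))*(1/45735) = -½*(-70)*(1/45735) = 35*(1/45735) = 7/9147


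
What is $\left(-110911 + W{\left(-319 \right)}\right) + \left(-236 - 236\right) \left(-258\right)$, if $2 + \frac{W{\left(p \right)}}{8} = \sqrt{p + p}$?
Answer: $10849 + 8 i \sqrt{638} \approx 10849.0 + 202.07 i$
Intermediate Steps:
$W{\left(p \right)} = -16 + 8 \sqrt{2} \sqrt{p}$ ($W{\left(p \right)} = -16 + 8 \sqrt{p + p} = -16 + 8 \sqrt{2 p} = -16 + 8 \sqrt{2} \sqrt{p}$)
$\left(-110911 + W{\left(-319 \right)}\right) + \left(-236 - 236\right) \left(-258\right) = \left(-110911 - \left(16 - 8 \sqrt{2} \sqrt{-319}\right)\right) + \left(-236 - 236\right) \left(-258\right) = \left(-110911 - \left(16 - 8 \sqrt{2} i \sqrt{319}\right)\right) - -121776 = \left(-110911 - \left(16 - 8 i \sqrt{638}\right)\right) + 121776 = \left(-110927 + 8 i \sqrt{638}\right) + 121776 = 10849 + 8 i \sqrt{638}$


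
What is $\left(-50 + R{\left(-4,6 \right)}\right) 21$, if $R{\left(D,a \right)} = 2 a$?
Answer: $-798$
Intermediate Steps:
$\left(-50 + R{\left(-4,6 \right)}\right) 21 = \left(-50 + 2 \cdot 6\right) 21 = \left(-50 + 12\right) 21 = \left(-38\right) 21 = -798$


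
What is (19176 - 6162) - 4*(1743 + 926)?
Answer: 2338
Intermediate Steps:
(19176 - 6162) - 4*(1743 + 926) = 13014 - 4*2669 = 13014 - 10676 = 2338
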